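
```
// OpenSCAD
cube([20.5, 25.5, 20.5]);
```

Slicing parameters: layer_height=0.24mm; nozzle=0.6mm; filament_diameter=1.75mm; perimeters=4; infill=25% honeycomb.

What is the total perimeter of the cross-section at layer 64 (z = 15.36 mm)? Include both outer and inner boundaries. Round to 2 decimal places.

At z = 15.36 mm: the 20.5×25.5 cube contributes its full rectangle (perimeter 92.00 mm). Overall, the cross-section is a single solid region. Total boundary length (outer) = 92.00 mm.

92.00 mm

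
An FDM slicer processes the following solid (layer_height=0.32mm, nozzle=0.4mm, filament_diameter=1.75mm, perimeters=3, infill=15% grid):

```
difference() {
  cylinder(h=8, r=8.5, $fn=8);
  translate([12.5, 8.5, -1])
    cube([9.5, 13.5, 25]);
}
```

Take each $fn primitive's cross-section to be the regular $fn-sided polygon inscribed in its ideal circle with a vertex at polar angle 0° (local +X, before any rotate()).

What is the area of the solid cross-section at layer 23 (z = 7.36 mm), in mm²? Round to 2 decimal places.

At z = 7.36 mm: the r=8.5 cylinder contributes a regular 8-gon of circumradius 8.5 (area = (8/2)·8.500²·sin(360°/8) = 204.35 mm²); the 9.5×13.5 cube at (12.5, 8.5) contributes its full rectangle (area 128.25 mm²); Taking the first minus the rest: starting from the r=8.5 cylinder (204.35 mm²), the 9.5×13.5 cube at (12.5, 8.5) misses the remaining region (no effect) — area = 204.35 mm². Overall, the cross-section is a single solid region. Net area = 204.35 mm².

204.35 mm²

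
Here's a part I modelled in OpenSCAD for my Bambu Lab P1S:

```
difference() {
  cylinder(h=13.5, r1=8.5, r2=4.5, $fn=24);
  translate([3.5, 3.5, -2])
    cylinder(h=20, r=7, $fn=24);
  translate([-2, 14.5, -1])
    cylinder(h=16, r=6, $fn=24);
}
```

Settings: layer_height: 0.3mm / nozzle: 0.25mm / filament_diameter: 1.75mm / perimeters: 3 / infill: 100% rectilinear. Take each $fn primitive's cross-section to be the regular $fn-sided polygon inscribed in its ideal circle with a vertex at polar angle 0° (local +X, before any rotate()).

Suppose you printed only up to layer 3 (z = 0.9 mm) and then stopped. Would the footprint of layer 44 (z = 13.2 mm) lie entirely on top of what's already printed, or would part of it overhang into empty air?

Compare the two slices. At z = 0.9: the cone (r1=8.5→r2=4.5) has section circumradius 8.233 here — a regular 24-gon (area = (24/2)·8.233²·sin(360°/24) = 210.54 mm²); the r=7 cylinder at (3.5, 3.5) contributes a regular 24-gon of circumradius 7 (area = (24/2)·7.000²·sin(360°/24) = 152.19 mm²); the r=6 cylinder at (-2, 14.5) contributes a regular 24-gon of circumradius 6 (area = (24/2)·6.000²·sin(360°/24) = 111.81 mm²); After the difference (first − rest): starting from the cone (210.54 mm²), the r=7 cylinder at (3.5, 3.5) partially overlaps it — only the 105.28 mm² overlap (of its 152.19 mm²) is removed, clipping the outline; the r=6 cylinder at (-2, 14.5) misses the remaining region (no effect) — area = 105.25 mm². At z = 13.2: the cone (r1=8.5→r2=4.5) has section circumradius 4.589 here — a regular 24-gon (area = (24/2)·4.589²·sin(360°/24) = 65.40 mm²); the cylinder at (3.5, 3.5): section is a regular 24-gon, circumradius r=7 (area = (24/2)·7.000²·sin(360°/24) = 152.19 mm²); the r=6 cylinder at (-2, 14.5) contributes a regular 24-gon of circumradius 6 (area = (24/2)·6.000²·sin(360°/24) = 111.81 mm²); After the difference (first − rest): starting from the cone (65.40 mm²), the r=7 cylinder at (3.5, 3.5) partially overlaps it — only the 46.14 mm² overlap (of its 152.19 mm²) is removed, clipping the outline; the r=6 cylinder at (-2, 14.5) misses the remaining region (no effect) — area = 19.27 mm². Checking containment: the cross-section at z = 13.2 is a subset of the cross-section at z = 0.9.

entirely on top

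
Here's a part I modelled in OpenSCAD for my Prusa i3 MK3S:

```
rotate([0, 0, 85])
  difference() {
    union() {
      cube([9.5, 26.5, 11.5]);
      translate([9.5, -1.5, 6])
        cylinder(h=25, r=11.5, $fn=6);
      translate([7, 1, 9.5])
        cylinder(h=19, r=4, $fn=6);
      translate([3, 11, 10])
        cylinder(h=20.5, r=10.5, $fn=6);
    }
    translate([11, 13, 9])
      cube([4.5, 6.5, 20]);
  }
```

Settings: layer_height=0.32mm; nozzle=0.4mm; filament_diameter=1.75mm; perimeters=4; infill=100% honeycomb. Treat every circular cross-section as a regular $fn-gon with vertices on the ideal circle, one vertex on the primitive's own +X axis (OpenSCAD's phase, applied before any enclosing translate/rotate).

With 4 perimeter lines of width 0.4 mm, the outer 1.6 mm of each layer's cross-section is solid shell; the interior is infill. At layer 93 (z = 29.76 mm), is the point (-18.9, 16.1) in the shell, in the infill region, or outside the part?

At z = 29.76 mm: the cube is not intersected at this z (z outside [0, 11.5]); the r=11.5 cylinder at (9.5, -1.5) gives a regular 6-gon of circumradius 11.5 (constant along its height); the cylinder at (7, 1) does not reach this height (z outside [9.5, 28.5]); the r=10.5 cylinder at (3, 11) gives a regular 6-gon of circumradius 10.5 (constant along its height); Merging all regions: the regions partially overlap (shared area 54.28 mm²), so overlapping operands fuse into one piece — 1 connected region; the cube at (11, 13) does not reach this height (z outside [9, 29]); Subtracting the remaining from the first: none of the subtracted shapes is present at this height, so that combined region is unchanged — 1 connected region; (whole slice rotated 85° about Z — lengths, areas and connectivity unchanged). Overall, the cross-section is a single solid region. Undo the 85° rotation: the query point maps to (14.391, 20.231) in the un-rotated model frame. The nearest boundary edge runs (8.25, 20.09)→(13.50, 11.00); distance from the point to it = 5.39 mm. The point is not inside any of the regions above, so it lies outside the cross-section (5.39 mm from the nearest boundary).

outside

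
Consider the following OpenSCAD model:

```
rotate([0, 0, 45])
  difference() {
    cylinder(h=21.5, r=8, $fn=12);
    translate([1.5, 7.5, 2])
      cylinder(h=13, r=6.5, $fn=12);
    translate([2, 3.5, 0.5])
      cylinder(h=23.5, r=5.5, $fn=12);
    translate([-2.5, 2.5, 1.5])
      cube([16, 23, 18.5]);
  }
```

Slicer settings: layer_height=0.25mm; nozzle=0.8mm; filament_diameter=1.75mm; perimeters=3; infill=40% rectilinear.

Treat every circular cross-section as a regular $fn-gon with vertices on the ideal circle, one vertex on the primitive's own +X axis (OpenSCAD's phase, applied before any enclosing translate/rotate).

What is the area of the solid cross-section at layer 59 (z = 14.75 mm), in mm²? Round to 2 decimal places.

At z = 14.75 mm: the r=8 cylinder contributes a regular 12-gon of circumradius 8 (area = (12/2)·8.000²·sin(360°/12) = 192.00 mm²); the r=6.5 cylinder at (1.5, 7.5) contributes a regular 12-gon of circumradius 6.5 (area = (12/2)·6.500²·sin(360°/12) = 126.75 mm²); the r=5.5 cylinder at (2, 3.5) gives a regular 12-gon of circumradius 5.5 (constant along its height) (area = (12/2)·5.500²·sin(360°/12) = 90.75 mm²); the cube at (-2.5, 2.5) is present — its section is the full 16×23 rectangle (area 368.00 mm²); Taking the first minus the rest: starting from the r=8 cylinder (192.00 mm²), the r=6.5 cylinder at (1.5, 7.5) partially overlaps it — only the 54.23 mm² overlap (of its 126.75 mm²) is removed, clipping the outline; the r=5.5 cylinder at (2, 3.5) partially overlaps it — only the 29.31 mm² overlap (of its 90.75 mm²) is removed, clipping the outline; the 16×23 cube at (-2.5, 2.5) partially overlaps it — only the 0.01 mm² overlap (of its 368.00 mm²) is removed, clipping the outline — area = 108.45 mm²; (whole slice rotated 45° about Z — lengths, areas and connectivity unchanged). Overall, the cross-section is a single solid region. Net area = 108.45 mm².

108.45 mm²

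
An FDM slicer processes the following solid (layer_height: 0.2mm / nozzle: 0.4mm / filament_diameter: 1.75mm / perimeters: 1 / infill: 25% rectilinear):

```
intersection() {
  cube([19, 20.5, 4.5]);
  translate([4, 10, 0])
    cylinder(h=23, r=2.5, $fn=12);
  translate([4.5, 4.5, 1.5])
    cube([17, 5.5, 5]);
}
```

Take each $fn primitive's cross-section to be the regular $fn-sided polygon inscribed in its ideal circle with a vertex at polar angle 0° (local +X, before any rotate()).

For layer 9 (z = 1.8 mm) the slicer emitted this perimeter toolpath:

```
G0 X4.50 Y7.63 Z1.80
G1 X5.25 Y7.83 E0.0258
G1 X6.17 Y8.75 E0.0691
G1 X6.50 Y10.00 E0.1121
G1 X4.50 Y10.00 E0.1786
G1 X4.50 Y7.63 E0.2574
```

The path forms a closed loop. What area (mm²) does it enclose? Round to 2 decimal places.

3.48 mm²

Apply the shoelace formula to the sequence of (X, Y) vertices; enclosed area = 3.48 mm².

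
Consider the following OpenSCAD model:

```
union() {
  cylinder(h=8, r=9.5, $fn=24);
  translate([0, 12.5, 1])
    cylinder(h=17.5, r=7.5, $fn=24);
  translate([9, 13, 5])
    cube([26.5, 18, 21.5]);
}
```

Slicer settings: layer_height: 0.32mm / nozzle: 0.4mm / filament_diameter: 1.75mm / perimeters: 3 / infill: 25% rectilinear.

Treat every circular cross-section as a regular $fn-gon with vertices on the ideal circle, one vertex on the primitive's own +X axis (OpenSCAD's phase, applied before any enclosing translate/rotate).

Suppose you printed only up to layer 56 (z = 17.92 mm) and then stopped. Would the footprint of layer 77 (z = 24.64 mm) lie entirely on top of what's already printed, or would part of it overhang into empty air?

entirely on top

Compare the two slices. At z = 17.92: the cylinder is absent (z outside [0, 8]); the r=7.5 cylinder at (0, 12.5) contributes a regular 24-gon of circumradius 7.5 (area = (24/2)·7.500²·sin(360°/24) = 174.70 mm²); the 26.5×18 cube at (9, 13) contributes its full rectangle (area 477.00 mm²); Combining (union): the 2 present regions are separate (no shared area or edge), so areas and boundary lengths simply add and each stays a separate island — area = 651.70 mm². At z = 24.64: the cylinder is absent (z outside [0, 8]); the cylinder at (0, 12.5) does not reach this height (z outside [1, 18.5]); the cube at (9, 13) (footprint 26.5×18) is included at this height (area 477.00 mm²); Combining (union): only the 26.5×18 cube at (9, 13) is present, so the union is just that shape — area = 477.00 mm². Checking containment: the cross-section at z = 24.64 is a subset of the cross-section at z = 17.92.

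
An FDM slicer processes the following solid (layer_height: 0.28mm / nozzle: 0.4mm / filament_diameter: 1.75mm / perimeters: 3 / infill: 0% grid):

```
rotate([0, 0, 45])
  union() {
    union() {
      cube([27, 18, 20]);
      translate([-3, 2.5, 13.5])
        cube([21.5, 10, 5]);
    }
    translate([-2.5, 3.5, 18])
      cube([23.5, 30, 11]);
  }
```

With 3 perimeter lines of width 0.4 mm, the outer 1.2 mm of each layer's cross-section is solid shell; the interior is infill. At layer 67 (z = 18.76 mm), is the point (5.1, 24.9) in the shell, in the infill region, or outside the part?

At z = 18.76 mm: the cube is present — its section is the full 27×18 rectangle; the cube at (-3, 2.5) does not reach this height (z outside [13.5, 18.5]); Combining (union): only the 27×18 cube is present, so the union is just that shape — 1 connected region; the 23.5×30 cube at (-2.5, 3.5) contributes its full rectangle; Merging all regions: the regions partially overlap (shared area 304.50 mm²), so overlapping operands fuse into one piece — 1 connected region; (rotated 45° about Z; rotation is an isometry so areas/perimeters/island counts are preserved). Overall, the cross-section is a single solid region. Undo the 45° rotation: the query point maps to (21.213, 14.001) in the un-rotated model frame. The nearest boundary edge runs (21.00, 18.00)→(27.00, 18.00); distance from the point to it = 4.00 mm. The point is inside the cross-section and 4.00 mm from the nearest boundary — more than the 1.2 mm shell width (3 × 0.4), so it's in the infill interior.

infill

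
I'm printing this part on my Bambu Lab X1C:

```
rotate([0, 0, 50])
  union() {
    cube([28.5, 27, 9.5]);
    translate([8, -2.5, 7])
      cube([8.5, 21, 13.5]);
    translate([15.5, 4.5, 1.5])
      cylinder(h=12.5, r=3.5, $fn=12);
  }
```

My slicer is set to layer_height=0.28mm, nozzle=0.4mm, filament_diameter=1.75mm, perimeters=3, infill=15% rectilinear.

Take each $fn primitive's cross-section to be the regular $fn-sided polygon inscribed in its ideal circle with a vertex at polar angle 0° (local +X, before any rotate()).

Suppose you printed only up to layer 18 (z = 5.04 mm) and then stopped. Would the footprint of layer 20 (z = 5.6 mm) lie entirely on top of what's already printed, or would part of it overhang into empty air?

Compare the two slices. At z = 5.04: the cube (footprint 28.5×27) is included at this height (area 769.50 mm²); the cube at (8, -2.5) is absent (z outside [7, 20.5]); the cylinder at (15.5, 4.5): section is a regular 12-gon, circumradius r=3.5 (area = (12/2)·3.500²·sin(360°/12) = 36.75 mm²); Combining (union): the r=3.5 cylinder at (15.5, 4.5) lies entirely inside the 28.5×27 cube, so the union is just the 28.5×27 cube — area = 769.50 mm²; (rotated 50° about Z; rotation is an isometry so areas/perimeters/island counts are preserved). At z = 5.6: the cube (footprint 28.5×27) is included at this height (area 769.50 mm²); the cube at (8, -2.5) does not reach this height (z outside [7, 20.5]); the r=3.5 cylinder at (15.5, 4.5) gives a regular 12-gon of circumradius 3.5 (constant along its height) (area = (12/2)·3.500²·sin(360°/12) = 36.75 mm²); Taking the union: the r=3.5 cylinder at (15.5, 4.5) lies entirely inside the 28.5×27 cube, so the union is just the 28.5×27 cube — area = 769.50 mm²; (whole slice rotated 50° about Z — lengths, areas and connectivity unchanged). Checking containment: the cross-section at z = 5.6 is a subset of the cross-section at z = 5.04.

entirely on top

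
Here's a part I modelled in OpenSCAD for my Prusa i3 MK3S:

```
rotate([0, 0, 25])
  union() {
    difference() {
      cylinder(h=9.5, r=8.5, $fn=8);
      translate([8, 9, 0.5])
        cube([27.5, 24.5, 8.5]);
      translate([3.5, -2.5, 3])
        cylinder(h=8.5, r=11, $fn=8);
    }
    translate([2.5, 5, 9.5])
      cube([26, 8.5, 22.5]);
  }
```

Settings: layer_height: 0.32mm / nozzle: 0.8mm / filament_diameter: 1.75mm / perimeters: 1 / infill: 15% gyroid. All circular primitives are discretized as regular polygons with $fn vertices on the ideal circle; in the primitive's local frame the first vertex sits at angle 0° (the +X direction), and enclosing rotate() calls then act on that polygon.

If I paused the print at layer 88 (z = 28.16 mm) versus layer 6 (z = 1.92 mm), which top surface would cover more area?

layer 88 (z = 28.16 mm)

Layer 88 (z = 28.16): the cylinder does not reach this height (z outside [0, 9.5]); the cube at (8, 9) is not intersected at this z (z outside [0.5, 9]); the cylinder at (3.5, -2.5) does not reach this height (z outside [3, 11.5]); Taking the first minus the rest: the first operand is absent here, so nothing remains; the cube at (2.5, 5) (footprint 26×8.5) is included at this height (area 221.00 mm²); Merging all regions: only the 26×8.5 cube at (2.5, 5) is present, so the union is just that shape — area = 221.00 mm²; (whole slice rotated 25° about Z — lengths, areas and connectivity unchanged). So its area = 221.00 mm². Layer 6 (z = 1.92): the cylinder: section is a regular 8-gon, circumradius r=8.5 (area = (8/2)·8.500²·sin(360°/8) = 204.35 mm²); the cube at (8, 9) is present — its section is the full 27.5×24.5 rectangle (area 673.75 mm²); the cylinder at (3.5, -2.5) is not intersected at this z (z outside [3, 11.5]); Subtracting the remaining from the first: starting from the r=8.5 cylinder (204.35 mm²), the 27.5×24.5 cube at (8, 9) misses the remaining region (no effect) — area = 204.35 mm²; the cube at (2.5, 5) is not intersected at this z (z outside [9.5, 32]); Taking the union: only that combined region is present, so the union is just that shape — area = 204.35 mm²; (rotated 25° about Z; rotation is an isometry so areas/perimeters/island counts are preserved). So its area = 204.35 mm². Layer 88 is larger (221.00 vs 204.35 mm²).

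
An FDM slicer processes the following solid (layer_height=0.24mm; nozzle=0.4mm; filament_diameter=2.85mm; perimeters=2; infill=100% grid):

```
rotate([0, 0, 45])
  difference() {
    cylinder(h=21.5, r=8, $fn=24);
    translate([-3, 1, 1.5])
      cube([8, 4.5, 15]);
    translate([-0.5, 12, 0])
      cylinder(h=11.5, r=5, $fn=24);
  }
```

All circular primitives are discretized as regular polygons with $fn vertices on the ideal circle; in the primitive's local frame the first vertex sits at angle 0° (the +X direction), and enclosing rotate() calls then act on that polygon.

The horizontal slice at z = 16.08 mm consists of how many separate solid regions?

1

At z = 16.08 mm: the cylinder: section is a regular 24-gon, circumradius r=8; the cube at (-3, 1) (footprint 8×4.5) is included at this height; the cylinder at (-0.5, 12) does not reach this height (z outside [0, 11.5]); After the difference (first − rest): starting from the r=8 cylinder, the 8×4.5 cube at (-3, 1) lies wholly inside it (removes its full 36.00 mm² and its 25.00 mm outline becomes a hole wall) — 1 connected region with 1 hole; (whole slice rotated 45° about Z — lengths, areas and connectivity unchanged). The result has 1 disconnected region.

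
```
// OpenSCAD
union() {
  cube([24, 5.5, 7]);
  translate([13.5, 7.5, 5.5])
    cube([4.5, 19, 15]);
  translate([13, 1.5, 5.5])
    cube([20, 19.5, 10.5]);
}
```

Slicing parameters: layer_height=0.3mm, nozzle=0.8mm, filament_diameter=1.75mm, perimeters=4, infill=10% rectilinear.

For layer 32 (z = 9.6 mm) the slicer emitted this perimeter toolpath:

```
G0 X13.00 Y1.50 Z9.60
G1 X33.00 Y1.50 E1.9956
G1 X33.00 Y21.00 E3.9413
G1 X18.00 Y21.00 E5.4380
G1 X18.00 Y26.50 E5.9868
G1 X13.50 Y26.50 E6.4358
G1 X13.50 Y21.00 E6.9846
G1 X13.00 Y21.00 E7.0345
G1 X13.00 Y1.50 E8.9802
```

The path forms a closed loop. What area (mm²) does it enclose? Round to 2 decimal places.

Apply the shoelace formula to the sequence of (X, Y) vertices; enclosed area = 414.75 mm².

414.75 mm²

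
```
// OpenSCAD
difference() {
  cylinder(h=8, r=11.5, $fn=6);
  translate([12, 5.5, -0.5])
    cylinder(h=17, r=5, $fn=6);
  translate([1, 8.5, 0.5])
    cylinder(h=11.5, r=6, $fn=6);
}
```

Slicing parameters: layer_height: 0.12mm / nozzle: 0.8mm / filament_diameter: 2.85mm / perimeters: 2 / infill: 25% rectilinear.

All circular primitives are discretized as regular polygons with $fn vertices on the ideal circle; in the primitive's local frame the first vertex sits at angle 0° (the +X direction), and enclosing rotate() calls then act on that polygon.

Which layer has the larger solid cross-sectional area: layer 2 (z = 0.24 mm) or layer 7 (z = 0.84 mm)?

layer 2 (z = 0.24 mm)

Layer 2 (z = 0.24): the r=11.5 cylinder contributes a regular 6-gon of circumradius 11.5 (area = (6/2)·11.500²·sin(360°/6) = 343.60 mm²); the cylinder at (12, 5.5): section is a regular 6-gon, circumradius r=5 (area = (6/2)·5.000²·sin(360°/6) = 64.95 mm²); the cylinder at (1, 8.5) does not reach this height (z outside [0.5, 12]); Taking the first minus the rest: starting from the r=11.5 cylinder (343.60 mm²), the r=5 cylinder at (12, 5.5) partially overlaps it — only the 6.50 mm² overlap (of its 64.95 mm²) is removed, clipping the outline — area = 337.10 mm². So its area = 337.10 mm². Layer 7 (z = 0.84): the r=11.5 cylinder gives a regular 6-gon of circumradius 11.5 (constant along its height) (area = (6/2)·11.500²·sin(360°/6) = 343.60 mm²); the r=5 cylinder at (12, 5.5) gives a regular 6-gon of circumradius 5 (constant along its height) (area = (6/2)·5.000²·sin(360°/6) = 64.95 mm²); the r=6 cylinder at (1, 8.5) contributes a regular 6-gon of circumradius 6 (area = (6/2)·6.000²·sin(360°/6) = 93.53 mm²); Taking the first minus the rest: starting from the r=11.5 cylinder (343.60 mm²), the r=5 cylinder at (12, 5.5) partially overlaps it — only the 6.50 mm² overlap (of its 64.95 mm²) is removed, clipping the outline; the r=6 cylinder at (1, 8.5) partially overlaps it — only the 62.38 mm² overlap (of its 93.53 mm²) is removed, clipping the outline — area = 274.72 mm². So its area = 274.72 mm². Layer 2 is larger (337.10 vs 274.72 mm²).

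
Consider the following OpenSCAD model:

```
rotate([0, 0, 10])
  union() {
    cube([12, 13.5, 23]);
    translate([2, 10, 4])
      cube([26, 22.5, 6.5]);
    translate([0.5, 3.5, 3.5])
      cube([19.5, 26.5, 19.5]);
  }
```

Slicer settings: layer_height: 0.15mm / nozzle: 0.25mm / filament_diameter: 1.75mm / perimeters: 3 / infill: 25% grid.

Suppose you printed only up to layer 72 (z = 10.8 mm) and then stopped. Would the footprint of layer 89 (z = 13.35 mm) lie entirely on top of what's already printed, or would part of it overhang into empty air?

entirely on top

Compare the two slices. At z = 10.8: the 12×13.5 cube contributes its full rectangle (area 162.00 mm²); the cube at (2, 10) is absent (z outside [4, 10.5]); the cube at (0.5, 3.5) (footprint 19.5×26.5) is included at this height (area 516.75 mm²); Merging all regions: the regions partially overlap — summed areas 678.75 mm² minus the doubly-counted overlap 115.00 mm² gives 563.75 mm² — area = 563.75 mm²; (rotated 10° about Z; rotation is an isometry so areas/perimeters/island counts are preserved). At z = 13.35: the 12×13.5 cube contributes its full rectangle (area 162.00 mm²); the cube at (2, 10) is not intersected at this z (z outside [4, 10.5]); the 19.5×26.5 cube at (0.5, 3.5) contributes its full rectangle (area 516.75 mm²); Combining (union): the regions partially overlap — summed areas 678.75 mm² minus the doubly-counted overlap 115.00 mm² gives 563.75 mm² — area = 563.75 mm²; (rotated 10° about Z; rotation is an isometry so areas/perimeters/island counts are preserved). Checking containment: the cross-section at z = 13.35 is a subset of the cross-section at z = 10.8.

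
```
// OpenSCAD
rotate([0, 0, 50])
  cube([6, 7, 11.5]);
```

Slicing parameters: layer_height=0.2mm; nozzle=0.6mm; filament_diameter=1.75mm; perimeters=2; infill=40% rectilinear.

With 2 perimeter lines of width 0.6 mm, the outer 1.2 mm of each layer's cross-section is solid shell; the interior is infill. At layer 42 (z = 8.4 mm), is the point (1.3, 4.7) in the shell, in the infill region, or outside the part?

At z = 8.4 mm: the 6×7 cube contributes its full rectangle; (rotated 50° about Z; rotation is an isometry so areas/perimeters/island counts are preserved). Overall, the cross-section is a single solid region. Undo the 50° rotation: the query point maps to (4.436, 2.025) in the un-rotated model frame. The nearest boundary edge runs (6.00, 0.00)→(6.00, 7.00); distance from the point to it = 1.56 mm. The point is inside the cross-section and 1.56 mm from the nearest boundary — more than the 1.2 mm shell width (2 × 0.6), so it's in the infill interior.

infill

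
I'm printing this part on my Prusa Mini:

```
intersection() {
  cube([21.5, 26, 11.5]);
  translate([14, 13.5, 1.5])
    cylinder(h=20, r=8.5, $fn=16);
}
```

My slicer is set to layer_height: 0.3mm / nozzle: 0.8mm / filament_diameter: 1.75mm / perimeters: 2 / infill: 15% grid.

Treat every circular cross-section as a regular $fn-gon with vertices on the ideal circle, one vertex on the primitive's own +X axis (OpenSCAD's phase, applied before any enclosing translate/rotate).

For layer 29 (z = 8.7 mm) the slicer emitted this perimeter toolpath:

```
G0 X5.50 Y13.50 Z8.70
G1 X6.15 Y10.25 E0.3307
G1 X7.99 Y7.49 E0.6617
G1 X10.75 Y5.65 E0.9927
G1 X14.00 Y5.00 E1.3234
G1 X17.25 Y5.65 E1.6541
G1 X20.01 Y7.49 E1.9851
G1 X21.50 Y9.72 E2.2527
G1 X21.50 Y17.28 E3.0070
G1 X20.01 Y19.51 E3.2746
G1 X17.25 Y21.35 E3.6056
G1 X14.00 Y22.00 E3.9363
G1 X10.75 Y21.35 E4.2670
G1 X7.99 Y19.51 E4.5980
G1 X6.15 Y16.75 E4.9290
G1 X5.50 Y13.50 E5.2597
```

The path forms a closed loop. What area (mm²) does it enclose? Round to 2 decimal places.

Apply the shoelace formula to the sequence of (X, Y) vertices; enclosed area = 216.52 mm².

216.52 mm²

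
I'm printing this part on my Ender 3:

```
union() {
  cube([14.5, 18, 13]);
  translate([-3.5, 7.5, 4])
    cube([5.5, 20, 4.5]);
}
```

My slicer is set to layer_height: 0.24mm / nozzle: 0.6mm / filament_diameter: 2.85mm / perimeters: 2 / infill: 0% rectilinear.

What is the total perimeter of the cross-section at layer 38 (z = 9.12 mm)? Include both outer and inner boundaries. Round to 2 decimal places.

65.00 mm

At z = 9.12 mm: the cube is present — its section is the full 14.5×18 rectangle (perimeter 65.00 mm); the cube at (-3.5, 7.5) is not intersected at this z (z outside [4, 8.5]); Merging all regions: only the 14.5×18 cube is present, so the union is just that shape — boundary = 65.00 mm. Overall, the cross-section is a single solid region. Total boundary length (outer) = 65.00 mm.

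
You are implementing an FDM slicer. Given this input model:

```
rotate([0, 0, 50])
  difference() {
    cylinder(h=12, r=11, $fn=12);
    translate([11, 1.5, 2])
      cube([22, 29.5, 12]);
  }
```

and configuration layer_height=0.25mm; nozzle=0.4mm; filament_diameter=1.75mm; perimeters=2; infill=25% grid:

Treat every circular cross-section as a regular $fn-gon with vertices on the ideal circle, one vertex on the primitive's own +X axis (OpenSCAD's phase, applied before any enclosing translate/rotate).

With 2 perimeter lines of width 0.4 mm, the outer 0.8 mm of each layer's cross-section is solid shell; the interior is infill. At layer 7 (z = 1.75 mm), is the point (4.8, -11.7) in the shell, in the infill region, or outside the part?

At z = 1.75 mm: the r=11 cylinder contributes a regular 12-gon of circumradius 11; the cube at (11, 1.5) does not reach this height (z outside [2, 14]); Subtracting the remaining from the first: none of the subtracted shapes is present at this height, so the r=11 cylinder is unchanged — 1 connected region; (whole slice rotated 50° about Z — lengths, areas and connectivity unchanged). Overall, the cross-section is a single solid region. Undo the 50° rotation: the query point maps to (-5.877, -11.198) in the un-rotated model frame. The nearest boundary edge runs (-5.50, -9.53)→(-0.00, -11.00); distance from the point to it = 1.71 mm. The point is not inside any of the regions above, so it lies outside the cross-section (1.71 mm from the nearest boundary).

outside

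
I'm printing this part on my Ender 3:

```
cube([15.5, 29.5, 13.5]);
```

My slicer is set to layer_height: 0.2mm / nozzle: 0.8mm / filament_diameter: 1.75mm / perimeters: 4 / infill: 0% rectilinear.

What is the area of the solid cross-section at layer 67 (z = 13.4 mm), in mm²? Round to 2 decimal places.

At z = 13.4 mm: the cube is present — its section is the full 15.5×29.5 rectangle (area 457.25 mm²). Overall, the cross-section is a single solid region. Net area = 457.25 mm².

457.25 mm²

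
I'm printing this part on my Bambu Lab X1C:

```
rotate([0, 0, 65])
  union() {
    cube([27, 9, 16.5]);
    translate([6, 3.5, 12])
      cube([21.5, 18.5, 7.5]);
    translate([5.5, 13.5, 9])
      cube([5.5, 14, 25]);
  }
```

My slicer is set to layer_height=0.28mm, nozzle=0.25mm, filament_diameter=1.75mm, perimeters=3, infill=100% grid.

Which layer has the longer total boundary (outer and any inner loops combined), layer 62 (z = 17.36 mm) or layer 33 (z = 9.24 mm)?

layer 33 (z = 9.24 mm)

Layer 62 (z = 17.36): the cube is absent (z outside [0, 16.5]); the cube at (6, 3.5) is present — its section is the full 21.5×18.5 rectangle (perimeter 80.00 mm); the cube at (5.5, 13.5) (footprint 5.5×14) is included at this height (perimeter 39.00 mm); Merging all regions: the regions partially overlap (shared area 42.50 mm²), so the edge portions inside another operand are dropped and the merged outline is re-measured after clipping — boundary = 92.00 mm; (rotated 65° about Z; rotation is an isometry so areas/perimeters/island counts are preserved). So its perimeter = 92.00 mm. Layer 33 (z = 9.24): the cube (footprint 27×9) is included at this height (perimeter 72.00 mm); the cube at (6, 3.5) is absent (z outside [12, 19.5]); the 5.5×14 cube at (5.5, 13.5) contributes its full rectangle (perimeter 39.00 mm); Merging all regions: the 2 present regions are separate (no shared area or edge), so areas and boundary lengths simply add and each stays a separate island — boundary = 111.00 mm; (whole slice rotated 65° about Z — lengths, areas and connectivity unchanged). So its perimeter = 111.00 mm. Layer 33 is larger (111.00 vs 92.00 mm).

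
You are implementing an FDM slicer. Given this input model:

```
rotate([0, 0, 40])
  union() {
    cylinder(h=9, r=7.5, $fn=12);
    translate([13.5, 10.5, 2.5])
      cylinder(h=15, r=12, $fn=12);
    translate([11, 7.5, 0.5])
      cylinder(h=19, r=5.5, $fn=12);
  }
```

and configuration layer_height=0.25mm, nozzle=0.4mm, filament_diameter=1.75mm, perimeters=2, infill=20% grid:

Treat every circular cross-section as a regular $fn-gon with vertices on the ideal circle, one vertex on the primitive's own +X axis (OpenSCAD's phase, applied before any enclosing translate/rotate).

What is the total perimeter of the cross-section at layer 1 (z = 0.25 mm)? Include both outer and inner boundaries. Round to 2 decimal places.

At z = 0.25 mm: the r=7.5 cylinder contributes a regular 12-gon of circumradius 7.5 (perimeter = 2·12·7.500·sin(180°/12) = 46.59 mm); the cylinder at (13.5, 10.5) is absent (z outside [2.5, 17.5]); the cylinder at (11, 7.5) does not reach this height (z outside [0.5, 19.5]); Combining (union): only the r=7.5 cylinder is present, so the union is just that shape — boundary = 46.59 mm; (rotated 40° about Z; rotation is an isometry so areas/perimeters/island counts are preserved). Overall, the cross-section is a single solid region. Total boundary length (outer) = 46.59 mm.

46.59 mm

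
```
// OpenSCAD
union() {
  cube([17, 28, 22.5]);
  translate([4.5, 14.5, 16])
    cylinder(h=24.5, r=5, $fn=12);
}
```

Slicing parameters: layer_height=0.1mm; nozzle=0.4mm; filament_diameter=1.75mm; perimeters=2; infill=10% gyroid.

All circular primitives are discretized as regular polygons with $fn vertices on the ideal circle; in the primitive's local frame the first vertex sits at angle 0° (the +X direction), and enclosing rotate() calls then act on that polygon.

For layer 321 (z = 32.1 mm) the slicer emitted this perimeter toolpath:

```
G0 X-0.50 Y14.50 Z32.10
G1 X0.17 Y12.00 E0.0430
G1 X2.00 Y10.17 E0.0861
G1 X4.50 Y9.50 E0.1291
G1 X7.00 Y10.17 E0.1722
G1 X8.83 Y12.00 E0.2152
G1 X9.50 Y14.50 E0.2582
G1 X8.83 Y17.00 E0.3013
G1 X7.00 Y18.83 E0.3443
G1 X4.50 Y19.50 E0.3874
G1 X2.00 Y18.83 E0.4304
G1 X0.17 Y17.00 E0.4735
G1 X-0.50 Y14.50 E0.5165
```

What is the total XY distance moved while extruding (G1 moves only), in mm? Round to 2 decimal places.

Sum the Euclidean lengths of each G1 segment: total = 31.06 mm.

31.06 mm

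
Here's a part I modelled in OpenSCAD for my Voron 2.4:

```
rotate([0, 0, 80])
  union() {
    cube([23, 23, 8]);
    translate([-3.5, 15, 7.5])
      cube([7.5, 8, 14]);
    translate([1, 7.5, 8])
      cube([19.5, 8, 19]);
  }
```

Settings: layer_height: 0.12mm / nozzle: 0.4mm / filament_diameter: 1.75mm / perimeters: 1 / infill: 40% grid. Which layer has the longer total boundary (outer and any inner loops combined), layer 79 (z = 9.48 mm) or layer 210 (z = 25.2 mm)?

layer 79 (z = 9.48 mm)

Layer 79 (z = 9.48): the cube is absent (z outside [0, 8]); the 7.5×8 cube at (-3.5, 15) contributes its full rectangle (perimeter 31.00 mm); the cube at (1, 7.5) (footprint 19.5×8) is included at this height (perimeter 55.00 mm); Taking the union: the regions partially overlap (shared area 1.50 mm²), so the edge portions inside another operand are dropped and the merged outline is re-measured after clipping — boundary = 79.00 mm; (whole slice rotated 80° about Z — lengths, areas and connectivity unchanged). So its perimeter = 79.00 mm. Layer 210 (z = 25.2): the cube does not reach this height (z outside [0, 8]); the cube at (-3.5, 15) does not reach this height (z outside [7.5, 21.5]); the cube at (1, 7.5) (footprint 19.5×8) is included at this height (perimeter 55.00 mm); Combining (union): only the 19.5×8 cube at (1, 7.5) is present, so the union is just that shape — boundary = 55.00 mm; (rotated 80° about Z; rotation is an isometry so areas/perimeters/island counts are preserved). So its perimeter = 55.00 mm. Layer 79 is larger (79.00 vs 55.00 mm).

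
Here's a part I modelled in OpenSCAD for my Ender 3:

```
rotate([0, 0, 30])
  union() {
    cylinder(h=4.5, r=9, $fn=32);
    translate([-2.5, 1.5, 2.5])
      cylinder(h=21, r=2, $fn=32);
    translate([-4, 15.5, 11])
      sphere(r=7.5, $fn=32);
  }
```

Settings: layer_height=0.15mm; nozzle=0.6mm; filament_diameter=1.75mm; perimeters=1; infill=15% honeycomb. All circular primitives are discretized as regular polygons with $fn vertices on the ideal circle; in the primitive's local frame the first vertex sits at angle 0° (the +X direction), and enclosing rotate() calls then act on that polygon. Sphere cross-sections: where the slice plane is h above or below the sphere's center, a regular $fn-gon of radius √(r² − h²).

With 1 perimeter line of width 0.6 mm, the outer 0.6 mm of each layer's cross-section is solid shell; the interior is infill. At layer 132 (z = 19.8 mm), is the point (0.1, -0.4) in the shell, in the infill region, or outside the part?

outside

At z = 19.8 mm: the cylinder does not reach this height (z outside [0, 4.5]); the cylinder at (-2.5, 1.5): section is a regular 32-gon, circumradius r=2; the sphere at (-4, 15.5) is absent (|z−center|=8.800 > r=7.5); Combining (union): only the r=2 cylinder at (-2.5, 1.5) is present, so the union is just that shape — 1 connected region; (whole slice rotated 30° about Z — lengths, areas and connectivity unchanged). Overall, the cross-section is a single solid region. Undo the 30° rotation: the query point maps to (-0.113, -0.396) in the un-rotated model frame. The nearest boundary edge runs (-1.09, 0.09)→(-0.84, 0.39); distance from the point to it = 1.06 mm. The point is not inside any of the regions above, so it lies outside the cross-section (1.06 mm from the nearest boundary).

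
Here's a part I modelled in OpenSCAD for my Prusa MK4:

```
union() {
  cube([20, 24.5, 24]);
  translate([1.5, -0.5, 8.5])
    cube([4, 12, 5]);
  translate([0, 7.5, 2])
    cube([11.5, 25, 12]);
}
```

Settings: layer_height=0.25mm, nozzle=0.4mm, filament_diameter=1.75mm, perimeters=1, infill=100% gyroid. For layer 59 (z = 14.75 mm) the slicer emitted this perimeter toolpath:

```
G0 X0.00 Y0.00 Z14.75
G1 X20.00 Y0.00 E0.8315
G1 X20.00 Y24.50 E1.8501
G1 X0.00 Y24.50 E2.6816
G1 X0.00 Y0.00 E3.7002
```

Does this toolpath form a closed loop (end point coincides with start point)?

Start point (G0): (0.00, 0.00). End point (last G1): the path returns to the start — closed.

yes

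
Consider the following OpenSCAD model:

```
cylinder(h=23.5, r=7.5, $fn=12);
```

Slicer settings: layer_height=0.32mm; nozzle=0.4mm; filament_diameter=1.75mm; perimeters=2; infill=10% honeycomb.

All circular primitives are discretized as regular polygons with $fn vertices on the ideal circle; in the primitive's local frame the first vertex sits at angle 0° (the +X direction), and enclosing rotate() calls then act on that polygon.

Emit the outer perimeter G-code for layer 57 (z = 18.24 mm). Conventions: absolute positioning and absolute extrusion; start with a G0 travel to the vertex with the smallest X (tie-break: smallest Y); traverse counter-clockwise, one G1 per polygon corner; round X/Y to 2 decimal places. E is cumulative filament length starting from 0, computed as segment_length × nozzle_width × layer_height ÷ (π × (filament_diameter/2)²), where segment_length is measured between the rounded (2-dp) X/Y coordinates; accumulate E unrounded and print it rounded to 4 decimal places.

G0 X-7.50 Y0.00 Z18.24
G1 X-6.50 Y-3.75 E0.2065
G1 X-3.75 Y-6.50 E0.4135
G1 X0.00 Y-7.50 E0.6200
G1 X3.75 Y-6.50 E0.8266
G1 X6.50 Y-3.75 E1.0335
G1 X7.50 Y0.00 E1.2401
G1 X6.50 Y3.75 E1.4466
G1 X3.75 Y6.50 E1.6536
G1 X0.00 Y7.50 E1.8601
G1 X-3.75 Y6.50 E2.0666
G1 X-6.50 Y3.75 E2.2736
G1 X-7.50 Y0.00 E2.4801

At z = 18.24 mm: the cylinder: section is a regular 12-gon, circumradius r=7.5. The outline is a single polygon with 12 vertices. Extrusion per mm of travel: 0.4 × 0.32 / (π × 0.875²) = 0.053216. Accumulating E over each segment gives final E = 2.4801.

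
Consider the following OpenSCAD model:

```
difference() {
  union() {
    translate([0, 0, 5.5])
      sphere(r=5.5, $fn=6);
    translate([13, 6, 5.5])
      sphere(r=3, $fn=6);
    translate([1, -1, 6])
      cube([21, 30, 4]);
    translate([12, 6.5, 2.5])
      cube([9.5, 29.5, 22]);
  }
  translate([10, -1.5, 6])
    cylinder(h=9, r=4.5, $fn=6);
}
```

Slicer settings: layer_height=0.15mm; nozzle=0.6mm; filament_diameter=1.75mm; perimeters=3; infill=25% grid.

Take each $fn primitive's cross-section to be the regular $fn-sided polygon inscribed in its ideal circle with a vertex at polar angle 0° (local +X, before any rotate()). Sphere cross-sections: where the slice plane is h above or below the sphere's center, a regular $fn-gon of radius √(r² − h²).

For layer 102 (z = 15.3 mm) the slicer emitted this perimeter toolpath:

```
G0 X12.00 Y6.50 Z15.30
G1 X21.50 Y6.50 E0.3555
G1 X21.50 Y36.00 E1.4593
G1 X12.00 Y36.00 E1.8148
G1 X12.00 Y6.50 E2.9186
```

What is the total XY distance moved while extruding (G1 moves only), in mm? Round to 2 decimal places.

78.00 mm

Sum the Euclidean lengths of each G1 segment: total = 78.00 mm.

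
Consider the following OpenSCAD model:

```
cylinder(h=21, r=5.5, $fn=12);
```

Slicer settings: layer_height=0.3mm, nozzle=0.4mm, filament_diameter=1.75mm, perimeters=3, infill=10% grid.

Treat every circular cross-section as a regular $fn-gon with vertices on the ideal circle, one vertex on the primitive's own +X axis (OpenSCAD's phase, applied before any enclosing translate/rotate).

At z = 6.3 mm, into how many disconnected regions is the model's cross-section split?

1

At z = 6.3 mm: the r=5.5 cylinder contributes a regular 12-gon of circumradius 5.5. The result has 1 disconnected region.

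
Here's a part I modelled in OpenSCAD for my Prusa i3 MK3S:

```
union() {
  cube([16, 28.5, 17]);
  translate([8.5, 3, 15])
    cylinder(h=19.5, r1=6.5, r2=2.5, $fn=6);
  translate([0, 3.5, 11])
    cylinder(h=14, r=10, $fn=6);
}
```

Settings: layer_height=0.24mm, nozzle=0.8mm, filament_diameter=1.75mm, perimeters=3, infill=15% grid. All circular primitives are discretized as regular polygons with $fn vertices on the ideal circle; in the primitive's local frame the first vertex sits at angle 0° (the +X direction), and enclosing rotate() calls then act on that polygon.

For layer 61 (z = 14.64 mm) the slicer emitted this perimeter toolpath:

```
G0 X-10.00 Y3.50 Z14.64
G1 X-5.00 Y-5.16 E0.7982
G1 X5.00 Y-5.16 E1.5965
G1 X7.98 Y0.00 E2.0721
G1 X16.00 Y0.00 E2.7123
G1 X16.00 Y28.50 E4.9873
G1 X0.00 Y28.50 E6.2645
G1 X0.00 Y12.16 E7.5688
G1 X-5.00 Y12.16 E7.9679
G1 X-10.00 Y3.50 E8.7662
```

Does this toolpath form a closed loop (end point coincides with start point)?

Start point (G0): (-10.00, 3.50). End point (last G1): the path returns to the start — closed.

yes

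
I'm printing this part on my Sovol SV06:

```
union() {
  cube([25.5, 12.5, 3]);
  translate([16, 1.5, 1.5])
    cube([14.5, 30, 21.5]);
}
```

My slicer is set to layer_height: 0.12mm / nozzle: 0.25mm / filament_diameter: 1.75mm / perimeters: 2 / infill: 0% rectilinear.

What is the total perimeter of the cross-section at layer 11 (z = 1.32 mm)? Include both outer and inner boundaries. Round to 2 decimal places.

At z = 1.32 mm: the cube (footprint 25.5×12.5) is included at this height (perimeter 76.00 mm); the cube at (16, 1.5) does not reach this height (z outside [1.5, 23]); Merging all regions: only the 25.5×12.5 cube is present, so the union is just that shape — boundary = 76.00 mm. Overall, the cross-section is a single solid region. Total boundary length (outer) = 76.00 mm.

76.00 mm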